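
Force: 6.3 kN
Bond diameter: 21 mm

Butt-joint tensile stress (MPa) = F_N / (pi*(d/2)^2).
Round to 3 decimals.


F_N = 6.3 * 1000 = 6300.0 N
A = pi*(10.5)^2 = 346.3606 mm^2
stress = 6300.0 / 346.3606 = 18.189 MPa

18.189


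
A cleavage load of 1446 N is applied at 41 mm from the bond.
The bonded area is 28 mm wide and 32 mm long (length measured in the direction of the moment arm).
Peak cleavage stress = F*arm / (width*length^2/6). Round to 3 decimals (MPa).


Moment = 1446 * 41 = 59286 N*mm
Section modulus = 28 * 1024 / 6 = 28672 / 6 mm^3
Stress = 59286 / (28672 / 6) = 355716 / 28672
= 12.406 MPa

12.406


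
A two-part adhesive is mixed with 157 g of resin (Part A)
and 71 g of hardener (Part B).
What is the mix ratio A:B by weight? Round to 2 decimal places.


Mix ratio = mass_A / mass_B
= 157 / 71
= 2.21

2.21


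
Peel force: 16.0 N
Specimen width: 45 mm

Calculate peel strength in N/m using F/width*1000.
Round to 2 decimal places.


Peel strength = 16.0 / 45 * 1000 = 355.56 N/m

355.56


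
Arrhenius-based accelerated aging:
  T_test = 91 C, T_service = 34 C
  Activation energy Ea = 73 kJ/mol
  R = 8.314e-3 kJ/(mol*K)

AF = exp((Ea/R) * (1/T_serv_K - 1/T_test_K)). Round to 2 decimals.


T_test_K = 364.15, T_serv_K = 307.15
AF = exp((73/8.314e-3) * (1/307.15 - 1/364.15))
= 87.76

87.76


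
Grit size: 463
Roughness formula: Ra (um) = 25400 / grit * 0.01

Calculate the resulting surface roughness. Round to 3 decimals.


Ra = 25400 / 463 * 0.01
= 0.549 um

0.549


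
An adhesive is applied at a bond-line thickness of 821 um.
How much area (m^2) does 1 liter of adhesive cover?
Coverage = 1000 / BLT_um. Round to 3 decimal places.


Coverage = 1000 / 821 = 1.218 m^2

1.218


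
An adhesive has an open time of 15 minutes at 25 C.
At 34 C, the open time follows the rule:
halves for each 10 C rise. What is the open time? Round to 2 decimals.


Factor = 2^((34-25)/10) = 1.8661
Open time = 15 / 1.8661 = 8.04 min

8.04


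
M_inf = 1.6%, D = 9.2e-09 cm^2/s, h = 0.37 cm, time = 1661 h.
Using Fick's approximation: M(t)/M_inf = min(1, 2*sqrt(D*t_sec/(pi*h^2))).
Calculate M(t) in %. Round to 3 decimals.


t = 5979600 s
ratio = min(1, 2*sqrt(9.2e-09*5979600/(pi*0.1369)))
= 0.715292
M(t) = 1.6 * 0.715292 = 1.144%

1.144


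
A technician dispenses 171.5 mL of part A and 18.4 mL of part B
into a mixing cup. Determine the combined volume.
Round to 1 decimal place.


Combined volume = 171.5 + 18.4
= 189.9 mL

189.9


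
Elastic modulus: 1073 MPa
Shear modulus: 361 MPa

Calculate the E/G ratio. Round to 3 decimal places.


E / G = 1073 / 361 = 2.972

2.972


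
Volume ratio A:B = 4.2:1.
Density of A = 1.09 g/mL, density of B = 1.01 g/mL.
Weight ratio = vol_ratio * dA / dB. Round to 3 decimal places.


Wt ratio = 4.2 * 1.09 / 1.01
= 4.533

4.533


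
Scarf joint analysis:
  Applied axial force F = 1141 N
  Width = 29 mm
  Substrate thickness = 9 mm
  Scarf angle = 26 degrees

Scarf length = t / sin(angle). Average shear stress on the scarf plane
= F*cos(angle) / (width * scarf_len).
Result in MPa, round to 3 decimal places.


Scarf length = 9 / sin(26 deg) = 20.5305 mm
cos(26 deg) = 0.898794
Shear = 1141 * 0.898794 / (29 * 20.5305)
= 1.722 MPa

1.722


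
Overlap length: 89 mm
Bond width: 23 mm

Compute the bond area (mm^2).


Bond area = 89 * 23 = 2047 mm^2

2047


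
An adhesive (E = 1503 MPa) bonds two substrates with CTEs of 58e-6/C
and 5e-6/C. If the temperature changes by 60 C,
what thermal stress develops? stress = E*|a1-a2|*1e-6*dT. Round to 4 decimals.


Stress = 1503 * |58 - 5| * 1e-6 * 60
= 4.7795 MPa

4.7795


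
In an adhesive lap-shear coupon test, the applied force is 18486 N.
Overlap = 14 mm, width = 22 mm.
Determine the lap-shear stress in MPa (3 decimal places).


stress = F / (overlap * width)
= 18486 / (14 * 22)
= 60.019 MPa

60.019


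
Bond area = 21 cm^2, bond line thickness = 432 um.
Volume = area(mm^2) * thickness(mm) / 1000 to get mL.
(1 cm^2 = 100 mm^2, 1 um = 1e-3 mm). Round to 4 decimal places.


area_mm2 = 21 * 100 = 2100
blt_mm = 432 * 1e-3 = 0.432
vol_mm3 = 2100 * 0.432 = 907.2
vol_mL = 907.2 / 1000 = 0.9072 mL

0.9072


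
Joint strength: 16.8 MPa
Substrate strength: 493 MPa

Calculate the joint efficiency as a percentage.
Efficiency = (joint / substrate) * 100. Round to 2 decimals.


Efficiency = (16.8 / 493) * 100 = 3.41%

3.41


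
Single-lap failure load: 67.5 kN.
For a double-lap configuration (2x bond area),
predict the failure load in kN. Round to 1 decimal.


Failure load = 67.5 * 2 = 135.0 kN

135.0


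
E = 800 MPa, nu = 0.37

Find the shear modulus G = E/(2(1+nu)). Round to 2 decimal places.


G = 800 / (2 * 1.37)
= 291.97 MPa

291.97


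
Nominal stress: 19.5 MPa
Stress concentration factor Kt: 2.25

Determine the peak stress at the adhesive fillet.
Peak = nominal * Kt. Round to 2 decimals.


Peak stress = 19.5 * 2.25
= 43.88 MPa

43.88


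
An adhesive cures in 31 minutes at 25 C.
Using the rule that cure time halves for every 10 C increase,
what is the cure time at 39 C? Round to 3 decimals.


Factor = 2^((39 - 25) / 10) = 2.6390
Cure time = 31 / 2.6390
= 11.747 minutes

11.747


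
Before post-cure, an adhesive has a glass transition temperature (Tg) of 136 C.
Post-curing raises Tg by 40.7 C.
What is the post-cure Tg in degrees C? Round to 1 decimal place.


Tg_post = Tg_base + delta_Tg
= 136 + 40.7
= 176.7 C

176.7


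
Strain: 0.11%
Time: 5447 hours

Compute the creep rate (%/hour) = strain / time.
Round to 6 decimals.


Creep rate = 0.11 / 5447
= 0.000020 %/h

0.000020


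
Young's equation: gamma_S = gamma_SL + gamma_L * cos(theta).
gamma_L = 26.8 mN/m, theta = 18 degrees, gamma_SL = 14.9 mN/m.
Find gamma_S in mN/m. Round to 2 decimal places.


cos(18 deg) = 0.951057
gamma_S = 14.9 + 26.8 * 0.951057
= 40.39 mN/m

40.39


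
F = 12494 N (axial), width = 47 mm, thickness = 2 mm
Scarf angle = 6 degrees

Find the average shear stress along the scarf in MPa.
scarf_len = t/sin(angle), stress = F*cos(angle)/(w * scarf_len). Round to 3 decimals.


scarf_len = 2/sin(6 deg) = 19.1335
cos(6 deg) = 0.994522
stress = 12494*0.994522/(47*19.1335) = 13.817 MPa

13.817


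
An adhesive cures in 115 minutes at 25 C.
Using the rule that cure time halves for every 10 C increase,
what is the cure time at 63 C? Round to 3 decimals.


Factor = 2^((63 - 25) / 10) = 13.9288
Cure time = 115 / 13.9288
= 8.256 minutes

8.256


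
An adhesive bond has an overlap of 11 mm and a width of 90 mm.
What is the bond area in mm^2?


Bond area = overlap * width
= 11 * 90
= 990 mm^2

990


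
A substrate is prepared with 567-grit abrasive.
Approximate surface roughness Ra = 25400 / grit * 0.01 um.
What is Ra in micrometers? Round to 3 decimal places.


Ra = 25400 / 567 * 0.01 = 0.448 um

0.448


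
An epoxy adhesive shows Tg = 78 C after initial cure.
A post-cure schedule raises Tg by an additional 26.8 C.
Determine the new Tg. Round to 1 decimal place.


New Tg = 78 + 26.8
= 104.8 C

104.8


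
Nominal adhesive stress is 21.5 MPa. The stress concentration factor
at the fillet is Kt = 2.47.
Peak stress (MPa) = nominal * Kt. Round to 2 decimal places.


Peak = 21.5 * 2.47 = 53.11 MPa

53.11


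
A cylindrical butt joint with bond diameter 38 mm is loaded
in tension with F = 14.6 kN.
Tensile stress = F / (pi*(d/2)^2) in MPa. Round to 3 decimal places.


Area = pi * (38/2)^2 = 1134.1149 mm^2
Stress = 14.6*1000 / 1134.1149
= 12.873 MPa

12.873


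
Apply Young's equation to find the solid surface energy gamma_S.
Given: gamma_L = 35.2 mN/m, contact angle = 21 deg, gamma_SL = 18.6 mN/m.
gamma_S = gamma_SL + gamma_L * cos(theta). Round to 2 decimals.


theta_rad = 21 * pi/180 = 0.366519
gamma_S = 18.6 + 35.2 * cos(0.366519)
= 51.46 mN/m

51.46


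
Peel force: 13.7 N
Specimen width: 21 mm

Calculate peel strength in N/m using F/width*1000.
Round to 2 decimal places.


Peel strength = 13.7 / 21 * 1000 = 652.38 N/m

652.38


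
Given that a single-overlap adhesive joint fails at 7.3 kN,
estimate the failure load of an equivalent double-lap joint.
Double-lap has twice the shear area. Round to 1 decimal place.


Double-lap factor = 2
Expected load = 7.3 * 2 = 14.6 kN

14.6


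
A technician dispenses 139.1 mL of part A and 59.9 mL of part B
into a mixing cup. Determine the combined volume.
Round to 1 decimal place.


Combined volume = 139.1 + 59.9
= 199.0 mL

199.0


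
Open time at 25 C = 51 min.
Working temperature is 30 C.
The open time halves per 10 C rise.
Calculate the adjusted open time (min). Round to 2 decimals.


factor = 2^((30 - 25) / 10) = 1.4142
ot = 51 / 1.4142 = 36.06 min

36.06


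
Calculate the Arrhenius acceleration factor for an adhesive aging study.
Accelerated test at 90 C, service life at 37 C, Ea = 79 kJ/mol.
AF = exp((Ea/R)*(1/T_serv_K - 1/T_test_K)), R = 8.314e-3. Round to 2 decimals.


T_test = 363.15 K, T_serv = 310.15 K
Ea/R = 79 / 0.008314 = 9502.04
AF = exp(9502.04 * (1/310.15 - 1/363.15))
= 87.47

87.47


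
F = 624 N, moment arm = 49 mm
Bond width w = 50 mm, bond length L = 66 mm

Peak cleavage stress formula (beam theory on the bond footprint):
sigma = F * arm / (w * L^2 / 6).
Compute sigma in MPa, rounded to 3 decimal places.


sigma = (624 * 49) / (50 * 4356 / 6)
= 30576 * 6 / 217800
= 183456 / 217800
= 0.842 MPa

0.842


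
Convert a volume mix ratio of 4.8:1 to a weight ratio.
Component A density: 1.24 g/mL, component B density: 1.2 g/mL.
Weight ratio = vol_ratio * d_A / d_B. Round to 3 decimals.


= 4.8 * 1.24 / 1.2 = 4.960

4.960


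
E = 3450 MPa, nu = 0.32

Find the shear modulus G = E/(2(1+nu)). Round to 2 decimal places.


G = 3450 / (2 * 1.32)
= 1306.82 MPa

1306.82


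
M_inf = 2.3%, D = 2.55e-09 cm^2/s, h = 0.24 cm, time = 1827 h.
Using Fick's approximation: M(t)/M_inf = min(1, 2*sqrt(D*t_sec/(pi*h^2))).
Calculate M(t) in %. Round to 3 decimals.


t = 6577200 s
ratio = min(1, 2*sqrt(2.55e-09*6577200/(pi*0.0576)))
= 0.608884
M(t) = 2.3 * 0.608884 = 1.400%

1.400


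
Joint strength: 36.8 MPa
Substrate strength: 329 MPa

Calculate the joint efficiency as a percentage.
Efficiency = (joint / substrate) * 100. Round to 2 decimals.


Efficiency = (36.8 / 329) * 100 = 11.19%

11.19


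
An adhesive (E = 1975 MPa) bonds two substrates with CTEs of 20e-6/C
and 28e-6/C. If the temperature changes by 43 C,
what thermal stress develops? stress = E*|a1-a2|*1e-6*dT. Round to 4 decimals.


Stress = 1975 * |20 - 28| * 1e-6 * 43
= 0.6794 MPa

0.6794


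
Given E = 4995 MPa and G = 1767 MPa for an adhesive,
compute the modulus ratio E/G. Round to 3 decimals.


E/G ratio = 4995 / 1767 = 2.827

2.827


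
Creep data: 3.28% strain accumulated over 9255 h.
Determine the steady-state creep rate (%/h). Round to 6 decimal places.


Rate = 3.28 / 9255 = 0.000354 %/h

0.000354


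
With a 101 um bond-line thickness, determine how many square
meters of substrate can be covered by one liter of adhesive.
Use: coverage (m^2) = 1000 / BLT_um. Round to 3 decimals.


Coverage = 1000 / 101 = 9.901 m^2

9.901


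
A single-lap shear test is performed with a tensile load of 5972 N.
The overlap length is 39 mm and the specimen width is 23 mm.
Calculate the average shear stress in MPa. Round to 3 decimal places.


Shear stress = F / (overlap * width)
= 5972 / (39 * 23)
= 5972 / 897
= 6.658 MPa

6.658


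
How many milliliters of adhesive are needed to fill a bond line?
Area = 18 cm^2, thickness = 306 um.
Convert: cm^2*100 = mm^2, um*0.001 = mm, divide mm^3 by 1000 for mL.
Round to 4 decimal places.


= (18 * 100) * (306 * 0.001) / 1000
= 0.5508 mL

0.5508


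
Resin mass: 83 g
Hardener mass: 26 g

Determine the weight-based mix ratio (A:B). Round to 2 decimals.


Ratio = 83 / 26 = 3.19

3.19


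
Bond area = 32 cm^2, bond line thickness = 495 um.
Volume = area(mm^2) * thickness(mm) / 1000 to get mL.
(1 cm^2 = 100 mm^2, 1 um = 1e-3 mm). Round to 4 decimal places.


area_mm2 = 32 * 100 = 3200
blt_mm = 495 * 1e-3 = 0.495
vol_mm3 = 3200 * 0.495 = 1584.0
vol_mL = 1584.0 / 1000 = 1.5840 mL

1.5840


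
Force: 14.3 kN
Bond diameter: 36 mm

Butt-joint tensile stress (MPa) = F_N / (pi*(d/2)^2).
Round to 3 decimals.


F_N = 14.3 * 1000 = 14300.0 N
A = pi*(18.0)^2 = 1017.8760 mm^2
stress = 14300.0 / 1017.8760 = 14.049 MPa

14.049


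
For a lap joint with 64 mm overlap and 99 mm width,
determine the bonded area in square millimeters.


Area = 64 * 99 = 6336 mm^2

6336


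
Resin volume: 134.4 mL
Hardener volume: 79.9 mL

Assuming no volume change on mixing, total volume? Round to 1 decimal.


V_total = 134.4 + 79.9 = 214.3 mL

214.3


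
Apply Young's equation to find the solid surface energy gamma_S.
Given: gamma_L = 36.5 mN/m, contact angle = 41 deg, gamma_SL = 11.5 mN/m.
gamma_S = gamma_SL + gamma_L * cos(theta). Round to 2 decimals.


theta_rad = 41 * pi/180 = 0.715585
gamma_S = 11.5 + 36.5 * cos(0.715585)
= 39.05 mN/m

39.05


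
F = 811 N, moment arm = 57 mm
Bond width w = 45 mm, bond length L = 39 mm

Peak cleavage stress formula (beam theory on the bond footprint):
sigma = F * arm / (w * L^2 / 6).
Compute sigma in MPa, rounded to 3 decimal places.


sigma = (811 * 57) / (45 * 1521 / 6)
= 46227 * 6 / 68445
= 277362 / 68445
= 4.052 MPa

4.052


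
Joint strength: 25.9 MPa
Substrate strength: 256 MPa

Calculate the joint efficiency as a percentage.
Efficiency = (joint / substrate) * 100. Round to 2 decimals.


Efficiency = (25.9 / 256) * 100 = 10.12%

10.12


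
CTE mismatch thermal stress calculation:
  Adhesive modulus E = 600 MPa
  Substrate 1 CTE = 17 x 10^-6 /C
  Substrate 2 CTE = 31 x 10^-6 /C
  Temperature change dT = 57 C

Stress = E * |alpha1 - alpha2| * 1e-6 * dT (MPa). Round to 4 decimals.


delta_alpha = |17 - 31| = 14 x 10^-6/C
Stress = 600 * 14e-6 * 57
= 0.4788 MPa

0.4788


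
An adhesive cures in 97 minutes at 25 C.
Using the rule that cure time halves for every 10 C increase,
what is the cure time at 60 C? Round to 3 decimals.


Factor = 2^((60 - 25) / 10) = 11.3137
Cure time = 97 / 11.3137
= 8.574 minutes

8.574


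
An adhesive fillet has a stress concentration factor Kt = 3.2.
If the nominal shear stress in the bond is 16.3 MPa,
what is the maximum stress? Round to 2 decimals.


Max stress = 16.3 * 3.2 = 52.16 MPa

52.16


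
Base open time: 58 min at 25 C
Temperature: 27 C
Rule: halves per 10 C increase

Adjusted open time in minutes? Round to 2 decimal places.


Acceleration = 2^((27-25)/10) = 1.1487
Open time = 58 / 1.1487 = 50.49 min

50.49


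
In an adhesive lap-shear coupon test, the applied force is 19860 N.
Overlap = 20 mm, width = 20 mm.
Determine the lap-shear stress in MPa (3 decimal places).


stress = F / (overlap * width)
= 19860 / (20 * 20)
= 49.650 MPa

49.650


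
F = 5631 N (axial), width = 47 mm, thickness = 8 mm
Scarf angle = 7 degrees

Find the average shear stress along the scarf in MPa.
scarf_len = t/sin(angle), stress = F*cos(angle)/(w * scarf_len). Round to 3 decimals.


scarf_len = 8/sin(7 deg) = 65.6441
cos(7 deg) = 0.992546
stress = 5631*0.992546/(47*65.6441) = 1.812 MPa

1.812


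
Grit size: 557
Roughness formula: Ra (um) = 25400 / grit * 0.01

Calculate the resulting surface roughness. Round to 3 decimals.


Ra = 25400 / 557 * 0.01
= 0.456 um

0.456


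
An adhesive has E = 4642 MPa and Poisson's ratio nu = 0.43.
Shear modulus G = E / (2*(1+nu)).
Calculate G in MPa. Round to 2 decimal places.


G = 4642 / (2*(1+0.43))
= 4642 / 2.86
= 1623.08 MPa

1623.08


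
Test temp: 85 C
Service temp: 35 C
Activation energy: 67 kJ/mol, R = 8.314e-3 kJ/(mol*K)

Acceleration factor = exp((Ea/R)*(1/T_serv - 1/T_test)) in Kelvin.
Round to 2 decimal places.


AF = exp((67/0.008314)*(1/308.15 - 1/358.15))
= 38.51

38.51


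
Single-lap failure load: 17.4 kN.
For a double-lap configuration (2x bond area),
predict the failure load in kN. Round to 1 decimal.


Failure load = 17.4 * 2 = 34.8 kN

34.8


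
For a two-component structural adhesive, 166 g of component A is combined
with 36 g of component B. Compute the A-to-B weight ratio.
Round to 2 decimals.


Weight ratio A:B = 166 / 36
= 4.61

4.61


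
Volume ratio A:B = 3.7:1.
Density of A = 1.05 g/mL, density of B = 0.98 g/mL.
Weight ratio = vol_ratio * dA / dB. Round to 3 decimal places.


Wt ratio = 3.7 * 1.05 / 0.98
= 3.964

3.964


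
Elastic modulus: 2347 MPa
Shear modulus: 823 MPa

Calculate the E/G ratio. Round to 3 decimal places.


E / G = 2347 / 823 = 2.852

2.852


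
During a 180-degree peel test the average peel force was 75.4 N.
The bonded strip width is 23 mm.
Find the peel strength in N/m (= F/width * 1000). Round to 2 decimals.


Peel strength = F/width * 1000
= 75.4 / 23 * 1000
= 3278.26 N/m

3278.26


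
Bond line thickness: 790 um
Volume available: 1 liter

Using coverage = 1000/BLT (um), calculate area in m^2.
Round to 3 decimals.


1 L = 1e6 mm^3, thickness = 790 um = 0.79 mm
Area = 1e6 / 0.79 mm^2 = (1e6 / 0.79) / 1e6 m^2 = 1000 / 790 m^2
= 1.266 m^2

1.266


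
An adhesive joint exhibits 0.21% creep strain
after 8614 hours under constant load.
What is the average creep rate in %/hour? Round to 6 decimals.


Creep rate = strain / time
= 0.21 / 8614
= 0.000024 %/h

0.000024


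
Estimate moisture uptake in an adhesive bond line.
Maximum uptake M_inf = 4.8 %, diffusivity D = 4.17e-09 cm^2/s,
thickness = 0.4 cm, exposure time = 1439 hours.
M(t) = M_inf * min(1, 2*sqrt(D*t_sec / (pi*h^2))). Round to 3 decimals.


Convert time: 1439 h = 5180400 s
ratio = min(1, 2*sqrt(4.17e-09*5180400/(pi*0.4^2)))
= 0.414615
M(t) = 4.8 * 0.414615 = 1.990%

1.990


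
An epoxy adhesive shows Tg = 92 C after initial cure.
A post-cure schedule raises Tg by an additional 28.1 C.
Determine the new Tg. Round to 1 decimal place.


New Tg = 92 + 28.1
= 120.1 C

120.1


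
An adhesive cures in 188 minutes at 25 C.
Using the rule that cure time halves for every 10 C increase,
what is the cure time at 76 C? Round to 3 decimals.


Factor = 2^((76 - 25) / 10) = 34.2968
Cure time = 188 / 34.2968
= 5.482 minutes

5.482


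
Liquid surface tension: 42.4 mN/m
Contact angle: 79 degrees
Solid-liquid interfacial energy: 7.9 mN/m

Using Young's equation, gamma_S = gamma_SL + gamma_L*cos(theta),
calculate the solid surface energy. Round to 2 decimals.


gamma_S = 7.9 + 42.4 * cos(79)
= 15.99 mN/m

15.99


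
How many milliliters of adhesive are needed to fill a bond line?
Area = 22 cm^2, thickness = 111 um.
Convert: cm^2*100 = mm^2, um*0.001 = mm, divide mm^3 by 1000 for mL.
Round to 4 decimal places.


= (22 * 100) * (111 * 0.001) / 1000
= 0.2442 mL

0.2442


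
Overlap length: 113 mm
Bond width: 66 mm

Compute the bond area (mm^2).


Bond area = 113 * 66 = 7458 mm^2

7458


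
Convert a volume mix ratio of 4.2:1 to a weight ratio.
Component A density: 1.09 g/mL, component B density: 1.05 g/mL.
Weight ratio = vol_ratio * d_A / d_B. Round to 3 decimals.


= 4.2 * 1.09 / 1.05 = 4.360

4.360


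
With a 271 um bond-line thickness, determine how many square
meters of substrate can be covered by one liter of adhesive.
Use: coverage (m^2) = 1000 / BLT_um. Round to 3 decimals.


Coverage = 1000 / 271 = 3.690 m^2

3.690


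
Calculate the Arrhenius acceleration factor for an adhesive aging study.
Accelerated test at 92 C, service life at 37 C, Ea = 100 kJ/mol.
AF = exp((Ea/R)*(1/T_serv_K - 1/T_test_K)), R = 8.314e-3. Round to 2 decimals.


T_test = 365.15 K, T_serv = 310.15 K
Ea/R = 100 / 0.008314 = 12027.90
AF = exp(12027.90 * (1/310.15 - 1/365.15))
= 344.23

344.23


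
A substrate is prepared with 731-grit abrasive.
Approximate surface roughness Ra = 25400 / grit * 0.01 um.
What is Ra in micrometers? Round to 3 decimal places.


Ra = 25400 / 731 * 0.01 = 0.347 um

0.347


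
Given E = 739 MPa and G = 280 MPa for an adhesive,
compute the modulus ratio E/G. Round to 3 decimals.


E/G ratio = 739 / 280 = 2.639

2.639


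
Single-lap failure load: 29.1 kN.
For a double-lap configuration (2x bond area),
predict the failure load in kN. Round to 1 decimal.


Failure load = 29.1 * 2 = 58.2 kN

58.2


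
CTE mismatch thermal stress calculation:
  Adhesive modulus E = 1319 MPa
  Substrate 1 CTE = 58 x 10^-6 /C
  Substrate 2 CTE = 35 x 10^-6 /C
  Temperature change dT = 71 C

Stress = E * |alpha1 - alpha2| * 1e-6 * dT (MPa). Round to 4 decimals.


delta_alpha = |58 - 35| = 23 x 10^-6/C
Stress = 1319 * 23e-6 * 71
= 2.1539 MPa

2.1539


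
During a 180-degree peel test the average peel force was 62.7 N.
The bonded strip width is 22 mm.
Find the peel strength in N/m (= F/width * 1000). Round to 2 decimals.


Peel strength = F/width * 1000
= 62.7 / 22 * 1000
= 2850.00 N/m

2850.00


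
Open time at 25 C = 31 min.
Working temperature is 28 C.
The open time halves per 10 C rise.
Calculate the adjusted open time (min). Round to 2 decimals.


factor = 2^((28 - 25) / 10) = 1.2311
ot = 31 / 1.2311 = 25.18 min

25.18


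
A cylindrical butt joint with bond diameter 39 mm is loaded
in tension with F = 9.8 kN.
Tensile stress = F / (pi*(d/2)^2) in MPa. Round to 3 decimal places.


Area = pi * (39/2)^2 = 1194.5906 mm^2
Stress = 9.8*1000 / 1194.5906
= 8.204 MPa

8.204


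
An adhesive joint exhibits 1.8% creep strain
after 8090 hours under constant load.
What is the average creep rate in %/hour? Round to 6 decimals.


Creep rate = strain / time
= 1.8 / 8090
= 0.000222 %/h

0.000222


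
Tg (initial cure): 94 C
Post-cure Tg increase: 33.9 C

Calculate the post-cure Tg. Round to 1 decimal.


Post-cure Tg = 94 + 33.9 = 127.9 C

127.9


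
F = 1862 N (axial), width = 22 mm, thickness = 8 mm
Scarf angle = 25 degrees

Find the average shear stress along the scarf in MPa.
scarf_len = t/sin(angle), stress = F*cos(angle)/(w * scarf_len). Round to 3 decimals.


scarf_len = 8/sin(25 deg) = 18.9296
cos(25 deg) = 0.906308
stress = 1862*0.906308/(22*18.9296) = 4.052 MPa

4.052


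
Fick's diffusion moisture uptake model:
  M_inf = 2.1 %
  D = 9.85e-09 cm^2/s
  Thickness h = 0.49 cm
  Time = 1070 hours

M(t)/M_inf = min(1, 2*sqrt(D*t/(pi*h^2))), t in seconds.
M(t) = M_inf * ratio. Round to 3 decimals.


t_sec = 1070 * 3600 = 3852000
ratio = 2*sqrt(9.85e-09*3852000/(pi*0.49^2))
= min(1, 0.448560)
= 0.448560
M(t) = 2.1 * 0.448560 = 0.942 %

0.942


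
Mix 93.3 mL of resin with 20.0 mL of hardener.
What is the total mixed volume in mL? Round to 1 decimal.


Total = 93.3 + 20.0 = 113.3 mL

113.3


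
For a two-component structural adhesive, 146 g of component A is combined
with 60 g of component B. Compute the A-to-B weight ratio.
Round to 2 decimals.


Weight ratio A:B = 146 / 60
= 2.43

2.43


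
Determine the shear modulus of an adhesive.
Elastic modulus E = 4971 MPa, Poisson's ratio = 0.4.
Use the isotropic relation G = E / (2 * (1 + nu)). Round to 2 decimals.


G = 4971 / (2*(1+0.4)) = 4971 / 2.80
= 1775.36 MPa

1775.36


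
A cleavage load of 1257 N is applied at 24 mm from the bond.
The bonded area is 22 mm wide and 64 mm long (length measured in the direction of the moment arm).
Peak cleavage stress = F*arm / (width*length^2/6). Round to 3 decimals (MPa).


Moment = 1257 * 24 = 30168 N*mm
Section modulus = 22 * 4096 / 6 = 90112 / 6 mm^3
Stress = 30168 / (90112 / 6) = 181008 / 90112
= 2.009 MPa

2.009


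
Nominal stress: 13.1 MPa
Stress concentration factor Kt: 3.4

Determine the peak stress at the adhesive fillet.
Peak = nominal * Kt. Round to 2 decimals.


Peak stress = 13.1 * 3.4
= 44.54 MPa

44.54


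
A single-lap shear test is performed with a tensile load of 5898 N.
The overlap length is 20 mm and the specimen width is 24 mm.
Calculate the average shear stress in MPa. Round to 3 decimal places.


Shear stress = F / (overlap * width)
= 5898 / (20 * 24)
= 5898 / 480
= 12.288 MPa

12.288


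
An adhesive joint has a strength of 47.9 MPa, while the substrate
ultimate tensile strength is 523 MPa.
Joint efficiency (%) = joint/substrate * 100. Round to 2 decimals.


Efficiency = 47.9 / 523 * 100
= 9.16%

9.16


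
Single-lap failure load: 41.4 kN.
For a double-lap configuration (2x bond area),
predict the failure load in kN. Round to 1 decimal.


Failure load = 41.4 * 2 = 82.8 kN

82.8


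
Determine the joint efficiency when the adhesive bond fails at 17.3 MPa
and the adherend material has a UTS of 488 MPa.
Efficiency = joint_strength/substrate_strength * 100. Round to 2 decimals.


Joint efficiency = 17.3 / 488 * 100
= 3.55%

3.55


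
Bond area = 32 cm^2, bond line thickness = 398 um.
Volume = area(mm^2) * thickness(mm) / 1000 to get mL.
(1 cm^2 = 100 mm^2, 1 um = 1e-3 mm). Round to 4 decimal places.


area_mm2 = 32 * 100 = 3200
blt_mm = 398 * 1e-3 = 0.398
vol_mm3 = 3200 * 0.398 = 1273.6
vol_mL = 1273.6 / 1000 = 1.2736 mL

1.2736


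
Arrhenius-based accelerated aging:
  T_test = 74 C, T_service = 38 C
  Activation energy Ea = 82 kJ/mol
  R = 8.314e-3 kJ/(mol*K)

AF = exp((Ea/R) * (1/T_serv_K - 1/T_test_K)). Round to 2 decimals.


T_test_K = 347.15, T_serv_K = 311.15
AF = exp((82/8.314e-3) * (1/311.15 - 1/347.15))
= 26.77

26.77


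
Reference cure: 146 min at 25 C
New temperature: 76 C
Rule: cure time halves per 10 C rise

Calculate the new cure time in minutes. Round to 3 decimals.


factor = 2^((76-25)/10) = 34.2968
t_new = 146 / 34.2968 = 4.257 min

4.257


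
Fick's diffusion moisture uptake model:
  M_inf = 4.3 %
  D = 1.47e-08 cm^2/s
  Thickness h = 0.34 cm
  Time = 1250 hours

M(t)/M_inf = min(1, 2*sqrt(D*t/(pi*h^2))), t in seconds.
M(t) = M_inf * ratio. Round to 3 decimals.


t_sec = 1250 * 3600 = 4500000
ratio = 2*sqrt(1.47e-08*4500000/(pi*0.34^2))
= min(1, 0.853574)
= 0.853574
M(t) = 4.3 * 0.853574 = 3.670 %

3.670


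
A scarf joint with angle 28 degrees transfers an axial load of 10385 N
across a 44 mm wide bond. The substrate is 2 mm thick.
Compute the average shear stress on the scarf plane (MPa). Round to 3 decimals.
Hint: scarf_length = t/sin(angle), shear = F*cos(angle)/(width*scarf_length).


scarf_length = 2 / sin(28 deg) = 4.2601 mm
cos(28 deg) = 0.882948
shear stress = 10385 * 0.882948 / (44 * 4.2601)
= 48.918 MPa

48.918


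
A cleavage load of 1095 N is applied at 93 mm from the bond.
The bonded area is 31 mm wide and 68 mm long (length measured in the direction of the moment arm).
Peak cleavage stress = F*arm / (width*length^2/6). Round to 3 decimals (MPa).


Moment = 1095 * 93 = 101835 N*mm
Section modulus = 31 * 4624 / 6 = 143344 / 6 mm^3
Stress = 101835 / (143344 / 6) = 611010 / 143344
= 4.263 MPa

4.263


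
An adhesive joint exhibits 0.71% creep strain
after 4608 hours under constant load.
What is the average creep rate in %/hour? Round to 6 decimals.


Creep rate = strain / time
= 0.71 / 4608
= 0.000154 %/h

0.000154


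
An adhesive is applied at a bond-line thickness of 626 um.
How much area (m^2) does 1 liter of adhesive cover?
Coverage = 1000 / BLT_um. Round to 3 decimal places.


Coverage = 1000 / 626 = 1.597 m^2

1.597


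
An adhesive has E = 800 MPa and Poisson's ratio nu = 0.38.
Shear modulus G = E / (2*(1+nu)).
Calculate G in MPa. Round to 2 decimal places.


G = 800 / (2*(1+0.38))
= 800 / 2.76
= 289.86 MPa

289.86


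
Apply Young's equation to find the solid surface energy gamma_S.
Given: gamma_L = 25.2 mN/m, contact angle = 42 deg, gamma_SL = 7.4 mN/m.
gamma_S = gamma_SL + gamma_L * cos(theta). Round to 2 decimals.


theta_rad = 42 * pi/180 = 0.733038
gamma_S = 7.4 + 25.2 * cos(0.733038)
= 26.13 mN/m

26.13


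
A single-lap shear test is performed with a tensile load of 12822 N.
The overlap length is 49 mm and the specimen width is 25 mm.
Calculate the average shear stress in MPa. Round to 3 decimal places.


Shear stress = F / (overlap * width)
= 12822 / (49 * 25)
= 12822 / 1225
= 10.467 MPa

10.467


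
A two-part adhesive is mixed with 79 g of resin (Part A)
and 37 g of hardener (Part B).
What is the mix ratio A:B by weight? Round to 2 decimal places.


Mix ratio = mass_A / mass_B
= 79 / 37
= 2.14

2.14


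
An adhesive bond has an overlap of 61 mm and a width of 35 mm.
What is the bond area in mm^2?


Bond area = overlap * width
= 61 * 35
= 2135 mm^2

2135


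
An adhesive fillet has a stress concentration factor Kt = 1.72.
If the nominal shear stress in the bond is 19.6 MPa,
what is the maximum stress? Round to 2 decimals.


Max stress = 19.6 * 1.72 = 33.71 MPa

33.71


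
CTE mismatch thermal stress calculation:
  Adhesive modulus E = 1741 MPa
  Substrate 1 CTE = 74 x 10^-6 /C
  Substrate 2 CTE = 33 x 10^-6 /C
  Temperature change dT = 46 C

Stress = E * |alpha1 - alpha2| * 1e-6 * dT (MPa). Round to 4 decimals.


delta_alpha = |74 - 33| = 41 x 10^-6/C
Stress = 1741 * 41e-6 * 46
= 3.2835 MPa

3.2835


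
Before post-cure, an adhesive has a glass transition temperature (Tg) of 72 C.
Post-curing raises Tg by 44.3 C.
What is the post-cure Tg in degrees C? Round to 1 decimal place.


Tg_post = Tg_base + delta_Tg
= 72 + 44.3
= 116.3 C

116.3


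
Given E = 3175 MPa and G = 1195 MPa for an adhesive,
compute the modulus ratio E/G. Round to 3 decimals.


E/G ratio = 3175 / 1195 = 2.657

2.657


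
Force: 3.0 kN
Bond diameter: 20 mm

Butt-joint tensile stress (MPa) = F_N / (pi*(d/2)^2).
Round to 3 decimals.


F_N = 3.0 * 1000 = 3000.0 N
A = pi*(10.0)^2 = 314.1593 mm^2
stress = 3000.0 / 314.1593 = 9.549 MPa

9.549


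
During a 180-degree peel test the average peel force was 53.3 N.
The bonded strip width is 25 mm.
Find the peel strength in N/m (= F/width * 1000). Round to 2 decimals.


Peel strength = F/width * 1000
= 53.3 / 25 * 1000
= 2132.00 N/m

2132.00


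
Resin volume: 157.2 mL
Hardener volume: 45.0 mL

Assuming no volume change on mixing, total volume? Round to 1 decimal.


V_total = 157.2 + 45.0 = 202.2 mL

202.2


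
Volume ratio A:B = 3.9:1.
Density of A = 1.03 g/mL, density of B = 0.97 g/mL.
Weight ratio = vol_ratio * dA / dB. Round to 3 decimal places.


Wt ratio = 3.9 * 1.03 / 0.97
= 4.141

4.141


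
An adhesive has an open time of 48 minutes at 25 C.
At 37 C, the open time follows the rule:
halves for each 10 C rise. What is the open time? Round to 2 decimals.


Factor = 2^((37-25)/10) = 2.2974
Open time = 48 / 2.2974 = 20.89 min

20.89


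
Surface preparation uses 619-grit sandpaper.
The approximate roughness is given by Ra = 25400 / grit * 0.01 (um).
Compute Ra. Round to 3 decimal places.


Ra = 25400 / 619 * 0.01
= 254 / 619
= 0.410 um

0.410


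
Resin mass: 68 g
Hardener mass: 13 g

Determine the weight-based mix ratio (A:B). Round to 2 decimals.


Ratio = 68 / 13 = 5.23

5.23


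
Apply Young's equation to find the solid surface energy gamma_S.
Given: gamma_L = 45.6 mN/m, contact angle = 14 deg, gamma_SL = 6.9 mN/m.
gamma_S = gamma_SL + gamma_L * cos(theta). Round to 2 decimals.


theta_rad = 14 * pi/180 = 0.244346
gamma_S = 6.9 + 45.6 * cos(0.244346)
= 51.15 mN/m

51.15


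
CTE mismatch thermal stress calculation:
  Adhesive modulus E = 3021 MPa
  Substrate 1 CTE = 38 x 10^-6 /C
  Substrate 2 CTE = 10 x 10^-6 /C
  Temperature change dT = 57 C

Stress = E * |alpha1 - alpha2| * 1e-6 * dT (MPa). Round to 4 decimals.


delta_alpha = |38 - 10| = 28 x 10^-6/C
Stress = 3021 * 28e-6 * 57
= 4.8215 MPa

4.8215


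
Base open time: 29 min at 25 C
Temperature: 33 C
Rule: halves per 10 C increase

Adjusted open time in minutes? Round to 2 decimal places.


Acceleration = 2^((33-25)/10) = 1.7411
Open time = 29 / 1.7411 = 16.66 min

16.66


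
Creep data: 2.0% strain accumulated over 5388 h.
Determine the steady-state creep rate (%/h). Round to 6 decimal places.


Rate = 2.0 / 5388 = 0.000371 %/h

0.000371


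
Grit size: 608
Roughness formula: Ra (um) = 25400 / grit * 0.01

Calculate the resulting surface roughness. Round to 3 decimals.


Ra = 25400 / 608 * 0.01
= 0.418 um

0.418


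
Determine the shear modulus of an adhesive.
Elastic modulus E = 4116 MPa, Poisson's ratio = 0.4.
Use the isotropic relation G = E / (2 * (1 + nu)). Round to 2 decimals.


G = 4116 / (2*(1+0.4)) = 4116 / 2.80
= 1470.00 MPa

1470.00


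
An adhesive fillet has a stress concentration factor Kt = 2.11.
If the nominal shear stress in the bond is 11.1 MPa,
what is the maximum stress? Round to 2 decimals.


Max stress = 11.1 * 2.11 = 23.42 MPa

23.42


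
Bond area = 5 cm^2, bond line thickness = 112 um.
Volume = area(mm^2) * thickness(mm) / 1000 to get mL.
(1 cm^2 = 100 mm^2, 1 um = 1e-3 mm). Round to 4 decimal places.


area_mm2 = 5 * 100 = 500
blt_mm = 112 * 1e-3 = 0.112
vol_mm3 = 500 * 0.112 = 56.0
vol_mL = 56.0 / 1000 = 0.0560 mL

0.0560


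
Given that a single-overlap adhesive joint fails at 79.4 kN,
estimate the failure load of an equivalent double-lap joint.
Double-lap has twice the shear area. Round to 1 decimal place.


Double-lap factor = 2
Expected load = 79.4 * 2 = 158.8 kN

158.8


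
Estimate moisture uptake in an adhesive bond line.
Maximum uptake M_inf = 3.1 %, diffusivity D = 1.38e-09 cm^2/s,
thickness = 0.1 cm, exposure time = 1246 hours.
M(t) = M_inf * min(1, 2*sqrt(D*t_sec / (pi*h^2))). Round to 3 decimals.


Convert time: 1246 h = 4485600 s
ratio = min(1, 2*sqrt(1.38e-09*4485600/(pi*0.1^2)))
= 0.887779
M(t) = 3.1 * 0.887779 = 2.752%

2.752


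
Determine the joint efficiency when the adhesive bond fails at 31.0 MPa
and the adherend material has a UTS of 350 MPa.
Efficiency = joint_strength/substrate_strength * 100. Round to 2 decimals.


Joint efficiency = 31.0 / 350 * 100
= 8.86%

8.86


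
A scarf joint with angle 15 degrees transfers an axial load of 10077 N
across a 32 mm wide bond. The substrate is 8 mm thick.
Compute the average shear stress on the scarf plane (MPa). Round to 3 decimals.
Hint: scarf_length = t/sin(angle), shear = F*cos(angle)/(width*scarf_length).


scarf_length = 8 / sin(15 deg) = 30.9096 mm
cos(15 deg) = 0.965926
shear stress = 10077 * 0.965926 / (32 * 30.9096)
= 9.841 MPa

9.841


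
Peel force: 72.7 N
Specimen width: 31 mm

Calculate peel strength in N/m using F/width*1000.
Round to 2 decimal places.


Peel strength = 72.7 / 31 * 1000 = 2345.16 N/m

2345.16


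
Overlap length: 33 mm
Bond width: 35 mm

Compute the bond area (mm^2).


Bond area = 33 * 35 = 1155 mm^2

1155


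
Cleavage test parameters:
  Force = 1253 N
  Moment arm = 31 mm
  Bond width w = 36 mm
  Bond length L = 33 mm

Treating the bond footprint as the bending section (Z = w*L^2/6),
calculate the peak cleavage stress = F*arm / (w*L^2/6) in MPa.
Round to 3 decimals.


M = 1253 * 31 = 38843 N*mm
Z = 36 * 33^2 / 6 = 39204 / 6 mm^3
sigma = M / Z = 6 * 38843 / 39204 = 233058 / 39204
= 5.945 MPa

5.945


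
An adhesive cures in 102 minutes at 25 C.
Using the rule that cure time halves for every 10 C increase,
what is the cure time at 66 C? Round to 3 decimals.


Factor = 2^((66 - 25) / 10) = 17.1484
Cure time = 102 / 17.1484
= 5.948 minutes

5.948


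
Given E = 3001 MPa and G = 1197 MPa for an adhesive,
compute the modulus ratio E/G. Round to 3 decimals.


E/G ratio = 3001 / 1197 = 2.507

2.507


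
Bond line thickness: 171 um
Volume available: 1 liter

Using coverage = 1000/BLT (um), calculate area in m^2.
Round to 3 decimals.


1 L = 1e6 mm^3, thickness = 171 um = 0.171 mm
Area = 1e6 / 0.171 mm^2 = (1e6 / 0.171) / 1e6 m^2 = 1000 / 171 m^2
= 5.848 m^2

5.848


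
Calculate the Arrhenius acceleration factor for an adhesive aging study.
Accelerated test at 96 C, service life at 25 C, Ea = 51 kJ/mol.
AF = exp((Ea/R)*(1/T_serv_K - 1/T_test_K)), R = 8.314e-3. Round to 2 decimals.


T_test = 369.15 K, T_serv = 298.15 K
Ea/R = 51 / 0.008314 = 6134.23
AF = exp(6134.23 * (1/298.15 - 1/369.15))
= 52.31

52.31


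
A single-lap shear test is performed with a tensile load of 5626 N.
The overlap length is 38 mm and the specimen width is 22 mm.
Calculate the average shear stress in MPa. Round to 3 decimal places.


Shear stress = F / (overlap * width)
= 5626 / (38 * 22)
= 5626 / 836
= 6.730 MPa

6.730


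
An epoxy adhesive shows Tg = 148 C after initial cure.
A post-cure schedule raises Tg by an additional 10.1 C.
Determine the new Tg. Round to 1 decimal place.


New Tg = 148 + 10.1
= 158.1 C

158.1


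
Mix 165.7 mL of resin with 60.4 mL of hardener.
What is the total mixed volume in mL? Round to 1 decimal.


Total = 165.7 + 60.4 = 226.1 mL

226.1


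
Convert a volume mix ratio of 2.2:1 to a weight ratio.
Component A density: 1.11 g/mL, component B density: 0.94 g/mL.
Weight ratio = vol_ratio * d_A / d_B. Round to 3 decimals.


= 2.2 * 1.11 / 0.94 = 2.598

2.598


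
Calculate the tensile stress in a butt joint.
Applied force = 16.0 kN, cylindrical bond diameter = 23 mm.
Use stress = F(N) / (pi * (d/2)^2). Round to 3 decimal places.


A = pi * 11.5^2 = 415.4756 mm^2
sigma = 16000.0 / 415.4756 = 38.510 MPa

38.510


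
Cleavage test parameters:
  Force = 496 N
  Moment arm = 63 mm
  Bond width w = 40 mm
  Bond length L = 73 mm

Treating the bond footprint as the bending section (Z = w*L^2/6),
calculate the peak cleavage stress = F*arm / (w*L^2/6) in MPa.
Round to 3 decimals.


M = 496 * 63 = 31248 N*mm
Z = 40 * 73^2 / 6 = 213160 / 6 mm^3
sigma = M / Z = 6 * 31248 / 213160 = 187488 / 213160
= 0.880 MPa

0.880


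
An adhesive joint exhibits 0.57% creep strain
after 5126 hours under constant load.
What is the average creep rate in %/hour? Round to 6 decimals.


Creep rate = strain / time
= 0.57 / 5126
= 0.000111 %/h

0.000111


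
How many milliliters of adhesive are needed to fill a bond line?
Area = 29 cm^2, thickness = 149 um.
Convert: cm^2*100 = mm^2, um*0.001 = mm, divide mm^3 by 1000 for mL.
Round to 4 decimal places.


= (29 * 100) * (149 * 0.001) / 1000
= 0.4321 mL

0.4321


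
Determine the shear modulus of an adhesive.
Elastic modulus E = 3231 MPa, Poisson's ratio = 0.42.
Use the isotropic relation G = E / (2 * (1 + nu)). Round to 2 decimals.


G = 3231 / (2*(1+0.42)) = 3231 / 2.84
= 1137.68 MPa

1137.68


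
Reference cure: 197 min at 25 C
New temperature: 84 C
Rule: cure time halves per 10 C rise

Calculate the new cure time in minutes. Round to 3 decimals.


factor = 2^((84-25)/10) = 59.7141
t_new = 197 / 59.7141 = 3.299 min

3.299


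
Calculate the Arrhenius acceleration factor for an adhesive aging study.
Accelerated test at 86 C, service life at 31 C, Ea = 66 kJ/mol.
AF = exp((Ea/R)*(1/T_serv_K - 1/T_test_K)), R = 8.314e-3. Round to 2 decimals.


T_test = 359.15 K, T_serv = 304.15 K
Ea/R = 66 / 0.008314 = 7938.42
AF = exp(7938.42 * (1/304.15 - 1/359.15))
= 54.43

54.43


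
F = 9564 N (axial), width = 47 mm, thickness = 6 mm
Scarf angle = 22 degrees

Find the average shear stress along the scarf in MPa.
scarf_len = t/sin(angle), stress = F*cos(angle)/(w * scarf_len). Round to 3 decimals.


scarf_len = 6/sin(22 deg) = 16.0168
cos(22 deg) = 0.927184
stress = 9564*0.927184/(47*16.0168) = 11.780 MPa

11.780


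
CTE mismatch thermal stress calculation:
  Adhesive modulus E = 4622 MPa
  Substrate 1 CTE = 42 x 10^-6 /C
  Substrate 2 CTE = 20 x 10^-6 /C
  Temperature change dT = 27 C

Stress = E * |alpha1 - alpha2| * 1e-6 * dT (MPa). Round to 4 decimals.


delta_alpha = |42 - 20| = 22 x 10^-6/C
Stress = 4622 * 22e-6 * 27
= 2.7455 MPa

2.7455


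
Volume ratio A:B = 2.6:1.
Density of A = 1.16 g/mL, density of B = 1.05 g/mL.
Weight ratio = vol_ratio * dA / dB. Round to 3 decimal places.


Wt ratio = 2.6 * 1.16 / 1.05
= 2.872

2.872


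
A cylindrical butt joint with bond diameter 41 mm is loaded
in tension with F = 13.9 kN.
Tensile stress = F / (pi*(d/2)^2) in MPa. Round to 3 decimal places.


Area = pi * (41/2)^2 = 1320.2543 mm^2
Stress = 13.9*1000 / 1320.2543
= 10.528 MPa

10.528
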